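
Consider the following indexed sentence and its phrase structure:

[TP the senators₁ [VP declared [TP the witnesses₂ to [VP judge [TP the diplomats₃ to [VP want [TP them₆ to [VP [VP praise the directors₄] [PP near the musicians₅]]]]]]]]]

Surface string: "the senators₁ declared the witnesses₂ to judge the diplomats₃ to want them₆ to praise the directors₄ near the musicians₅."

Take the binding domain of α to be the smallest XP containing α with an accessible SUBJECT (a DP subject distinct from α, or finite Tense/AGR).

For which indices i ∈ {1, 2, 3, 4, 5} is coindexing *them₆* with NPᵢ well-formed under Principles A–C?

{1, 2}

*them* is a pronoun, so Principle B applies: it must be free in its binding domain.
Binding domain of *them₆*: the embedded TP, whose subject is the diplomats₃.
*the senators₁* c-commands the pronoun but from outside its binding domain, and is not c-commanded by it → coindexation permitted.
*the witnesses₂* c-commands the pronoun but from outside its binding domain, and is not c-commanded by it → coindexation permitted.
*the diplomats₃* c-commands the pronoun within its binding domain → coindexation would violate Principle B.
*the directors₄*: the pronoun c-commands this R-expression → coindexation would violate Principle C on *the directors₄*.
*the musicians₅*: the pronoun c-commands this R-expression → coindexation would violate Principle C on *the musicians₅*.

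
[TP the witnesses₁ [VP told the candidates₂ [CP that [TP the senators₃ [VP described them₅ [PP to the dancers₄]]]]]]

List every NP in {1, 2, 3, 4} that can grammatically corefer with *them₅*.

{1, 2}

*them* is a pronoun, so Principle B applies: it must be free in its binding domain.
Binding domain of *them₅*: the embedded TP, whose subject is the senators₃.
*the witnesses₁* c-commands the pronoun but from outside its binding domain, and is not c-commanded by it → coindexation permitted.
*the candidates₂* c-commands the pronoun but from outside its binding domain, and is not c-commanded by it → coindexation permitted.
*the senators₃* c-commands the pronoun within its binding domain → coindexation would violate Principle B.
*the dancers₄*: the pronoun c-commands this R-expression → coindexation would violate Principle C on *the dancers₄*.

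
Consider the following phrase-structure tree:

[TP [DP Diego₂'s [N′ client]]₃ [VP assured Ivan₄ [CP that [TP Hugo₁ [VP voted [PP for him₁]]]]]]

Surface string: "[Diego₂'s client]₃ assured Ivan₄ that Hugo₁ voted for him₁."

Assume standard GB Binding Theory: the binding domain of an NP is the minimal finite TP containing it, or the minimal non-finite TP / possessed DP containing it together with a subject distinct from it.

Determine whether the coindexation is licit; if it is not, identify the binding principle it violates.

Principle B

The two coindexed NPs are *Hugo₁* and *him₁*.
*him₁* is a pronoun. Its binding domain is the embedded TP, whose subject is Hugo₁.
*Hugo₁* c-commands it within that domain and carries the same index.
The pronoun is locally bound → Principle B violation.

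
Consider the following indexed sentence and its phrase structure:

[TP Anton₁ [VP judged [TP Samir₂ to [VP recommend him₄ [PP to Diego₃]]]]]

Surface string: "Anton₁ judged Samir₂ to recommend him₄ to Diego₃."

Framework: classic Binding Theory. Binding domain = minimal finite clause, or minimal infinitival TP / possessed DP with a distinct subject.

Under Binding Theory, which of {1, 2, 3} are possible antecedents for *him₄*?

{1}

*him* is a pronoun, so Principle B applies: it must be free in its binding domain.
Binding domain of *him₄*: the embedded TP, whose subject is Samir₂.
*Anton₁* c-commands the pronoun but from outside its binding domain, and is not c-commanded by it → coindexation permitted.
*Samir₂* c-commands the pronoun within its binding domain → coindexation would violate Principle B.
*Diego₃*: the pronoun c-commands this R-expression → coindexation would violate Principle C on *Diego₃*.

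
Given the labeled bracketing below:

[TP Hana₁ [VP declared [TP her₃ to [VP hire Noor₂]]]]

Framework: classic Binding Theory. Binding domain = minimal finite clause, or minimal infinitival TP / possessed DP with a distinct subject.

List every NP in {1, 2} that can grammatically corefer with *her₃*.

none

*her* is a pronoun, so Principle B applies: it must be free in its binding domain.
Binding domain of *her₃*: the matrix TP, whose subject is Hana₁.
*Hana₁* c-commands the pronoun within its binding domain → coindexation would violate Principle B.
*Noor₂*: the pronoun c-commands this R-expression → coindexation would violate Principle C on *Noor₂*.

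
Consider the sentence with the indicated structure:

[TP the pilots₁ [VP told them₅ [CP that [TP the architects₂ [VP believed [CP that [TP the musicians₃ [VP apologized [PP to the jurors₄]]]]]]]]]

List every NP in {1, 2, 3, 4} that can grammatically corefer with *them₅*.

none

*them* is a pronoun, so Principle B applies: it must be free in its binding domain.
Binding domain of *them₅*: the matrix TP, whose subject is the pilots₁.
*the pilots₁* c-commands the pronoun within its binding domain → coindexation would violate Principle B.
*the architects₂*: the pronoun c-commands this R-expression → coindexation would violate Principle C on *the architects₂*.
*the musicians₃*: the pronoun c-commands this R-expression → coindexation would violate Principle C on *the musicians₃*.
*the jurors₄*: the pronoun c-commands this R-expression → coindexation would violate Principle C on *the jurors₄*.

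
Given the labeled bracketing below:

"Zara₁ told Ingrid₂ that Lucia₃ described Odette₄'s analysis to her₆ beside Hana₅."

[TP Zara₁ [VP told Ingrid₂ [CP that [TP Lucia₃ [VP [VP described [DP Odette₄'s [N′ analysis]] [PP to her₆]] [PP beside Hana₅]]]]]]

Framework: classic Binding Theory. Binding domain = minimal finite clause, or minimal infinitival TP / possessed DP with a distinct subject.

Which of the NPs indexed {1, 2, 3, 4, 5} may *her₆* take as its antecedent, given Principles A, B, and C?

*her* is a pronoun, so Principle B applies: it must be free in its binding domain.
Binding domain of *her₆*: the embedded TP, whose subject is Lucia₃.
*Zara₁* c-commands the pronoun but from outside its binding domain, and is not c-commanded by it → coindexation permitted.
*Ingrid₂* c-commands the pronoun but from outside its binding domain, and is not c-commanded by it → coindexation permitted.
*Lucia₃* c-commands the pronoun within its binding domain → coindexation would violate Principle B.
*Odette₄* and the pronoun do not c-command one another → neither Principle B nor Principle C is at stake; coindexation permitted.
*Hana₅* and the pronoun do not c-command one another → neither Principle B nor Principle C is at stake; coindexation permitted.

{1, 2, 4, 5}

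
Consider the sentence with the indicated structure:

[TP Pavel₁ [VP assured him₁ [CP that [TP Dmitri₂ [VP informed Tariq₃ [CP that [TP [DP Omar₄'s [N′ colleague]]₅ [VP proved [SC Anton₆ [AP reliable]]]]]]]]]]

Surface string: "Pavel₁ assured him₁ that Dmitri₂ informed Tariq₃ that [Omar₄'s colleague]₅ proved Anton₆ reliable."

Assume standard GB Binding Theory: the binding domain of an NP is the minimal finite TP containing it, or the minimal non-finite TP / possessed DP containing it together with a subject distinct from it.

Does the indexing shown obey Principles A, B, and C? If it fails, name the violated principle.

Principle B

The two coindexed NPs are *Pavel₁* and *him₁*.
*him₁* is a pronoun. Its binding domain is the matrix TP, whose subject is Pavel₁.
*Pavel₁* c-commands it within that domain and carries the same index.
The pronoun is locally bound → Principle B violation.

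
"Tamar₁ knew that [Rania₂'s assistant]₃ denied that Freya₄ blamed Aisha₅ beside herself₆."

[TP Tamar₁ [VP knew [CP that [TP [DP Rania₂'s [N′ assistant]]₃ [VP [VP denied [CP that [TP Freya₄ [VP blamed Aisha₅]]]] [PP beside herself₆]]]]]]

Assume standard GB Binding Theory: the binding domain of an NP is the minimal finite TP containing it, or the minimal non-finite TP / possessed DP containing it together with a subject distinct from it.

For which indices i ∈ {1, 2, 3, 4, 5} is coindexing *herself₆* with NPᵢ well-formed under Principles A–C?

{3}

*herself* is an anaphor, so Principle A applies: it must be bound in its binding domain.
Binding domain of *herself₆*: the embedded TP, whose subject is [Rania₂'s assistant]₃.
*Tamar₁* c-commands the anaphor but is outside its binding domain → cannot satisfy Principle A.
*Rania₂* does not c-command the anaphor → cannot bind it.
*[Rania₂'s assistant]₃* c-commands the anaphor within its binding domain → licit binder.
*Freya₄* does not c-command the anaphor → cannot bind it.
*Aisha₅* does not c-command the anaphor → cannot bind it.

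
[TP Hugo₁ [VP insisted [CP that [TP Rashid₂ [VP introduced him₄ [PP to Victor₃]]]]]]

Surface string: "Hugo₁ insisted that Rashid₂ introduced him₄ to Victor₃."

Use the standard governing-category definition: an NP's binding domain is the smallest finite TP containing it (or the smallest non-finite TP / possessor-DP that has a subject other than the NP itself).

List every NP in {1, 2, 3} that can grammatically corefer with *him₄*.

*him* is a pronoun, so Principle B applies: it must be free in its binding domain.
Binding domain of *him₄*: the embedded TP, whose subject is Rashid₂.
*Hugo₁* c-commands the pronoun but from outside its binding domain, and is not c-commanded by it → coindexation permitted.
*Rashid₂* c-commands the pronoun within its binding domain → coindexation would violate Principle B.
*Victor₃*: the pronoun c-commands this R-expression → coindexation would violate Principle C on *Victor₃*.

{1}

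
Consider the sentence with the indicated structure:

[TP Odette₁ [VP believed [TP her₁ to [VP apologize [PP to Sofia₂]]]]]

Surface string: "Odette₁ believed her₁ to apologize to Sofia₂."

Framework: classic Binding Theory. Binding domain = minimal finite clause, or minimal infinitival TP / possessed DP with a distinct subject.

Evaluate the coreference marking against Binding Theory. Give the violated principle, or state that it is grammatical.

Principle B

The two coindexed NPs are *Odette₁* and *her₁*.
*her₁* is a pronoun. Its binding domain is the matrix TP, whose subject is Odette₁.
*Odette₁* c-commands it within that domain and carries the same index.
The pronoun is locally bound → Principle B violation.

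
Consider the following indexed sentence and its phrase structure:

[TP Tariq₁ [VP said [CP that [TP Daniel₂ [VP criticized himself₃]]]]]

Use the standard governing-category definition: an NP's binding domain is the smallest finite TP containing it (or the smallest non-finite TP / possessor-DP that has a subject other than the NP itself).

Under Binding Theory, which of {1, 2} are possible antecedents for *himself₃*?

{2}

*himself* is an anaphor, so Principle A applies: it must be bound in its binding domain.
Binding domain of *himself₃*: the embedded TP, whose subject is Daniel₂.
*Tariq₁* c-commands the anaphor but is outside its binding domain → cannot satisfy Principle A.
*Daniel₂* c-commands the anaphor within its binding domain → licit binder.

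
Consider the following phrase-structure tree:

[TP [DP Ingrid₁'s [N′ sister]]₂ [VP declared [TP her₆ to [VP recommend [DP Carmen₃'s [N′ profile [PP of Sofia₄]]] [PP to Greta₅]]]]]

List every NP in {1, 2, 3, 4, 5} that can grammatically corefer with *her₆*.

{1}

*her* is a pronoun, so Principle B applies: it must be free in its binding domain.
Binding domain of *her₆*: the matrix TP, whose subject is [Ingrid₁'s sister]₂.
*Ingrid₁* and the pronoun do not c-command one another → neither Principle B nor Principle C is at stake; coindexation permitted.
*[Ingrid₁'s sister]₂* c-commands the pronoun within its binding domain → coindexation would violate Principle B.
*Carmen₃*: the pronoun c-commands this R-expression → coindexation would violate Principle C on *Carmen₃*.
*Sofia₄*: the pronoun c-commands this R-expression → coindexation would violate Principle C on *Sofia₄*.
*Greta₅*: the pronoun c-commands this R-expression → coindexation would violate Principle C on *Greta₅*.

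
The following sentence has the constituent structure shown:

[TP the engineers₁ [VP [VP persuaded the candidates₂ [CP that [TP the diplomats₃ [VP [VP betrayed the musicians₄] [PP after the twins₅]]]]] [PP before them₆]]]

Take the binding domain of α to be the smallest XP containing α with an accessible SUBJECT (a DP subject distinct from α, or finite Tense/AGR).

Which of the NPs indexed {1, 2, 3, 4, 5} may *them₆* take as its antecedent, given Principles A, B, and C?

*them* is a pronoun, so Principle B applies: it must be free in its binding domain.
Binding domain of *them₆*: the matrix TP, whose subject is the engineers₁.
*the engineers₁* c-commands the pronoun within its binding domain → coindexation would violate Principle B.
*the candidates₂* and the pronoun do not c-command one another → neither Principle B nor Principle C is at stake; coindexation permitted.
*the diplomats₃* and the pronoun do not c-command one another → neither Principle B nor Principle C is at stake; coindexation permitted.
*the musicians₄* and the pronoun do not c-command one another → neither Principle B nor Principle C is at stake; coindexation permitted.
*the twins₅* and the pronoun do not c-command one another → neither Principle B nor Principle C is at stake; coindexation permitted.

{2, 3, 4, 5}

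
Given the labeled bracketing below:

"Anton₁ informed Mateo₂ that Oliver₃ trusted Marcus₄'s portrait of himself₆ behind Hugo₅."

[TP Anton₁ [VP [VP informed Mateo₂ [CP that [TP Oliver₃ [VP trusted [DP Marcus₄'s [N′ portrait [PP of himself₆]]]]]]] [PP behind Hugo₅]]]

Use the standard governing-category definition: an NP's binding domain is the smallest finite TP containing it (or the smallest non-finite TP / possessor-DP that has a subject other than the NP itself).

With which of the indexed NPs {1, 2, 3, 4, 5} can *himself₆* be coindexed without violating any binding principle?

*himself* is an anaphor, so Principle A applies: it must be bound in its binding domain.
Binding domain of *himself₆*: the possessed DP, whose subject is Marcus₄.
*Anton₁* c-commands the anaphor but is outside its binding domain → cannot satisfy Principle A.
*Mateo₂* c-commands the anaphor but is outside its binding domain → cannot satisfy Principle A.
*Oliver₃* c-commands the anaphor but is outside its binding domain → cannot satisfy Principle A.
*Marcus₄* c-commands the anaphor within its binding domain → licit binder.
*Hugo₅* does not c-command the anaphor → cannot bind it.

{4}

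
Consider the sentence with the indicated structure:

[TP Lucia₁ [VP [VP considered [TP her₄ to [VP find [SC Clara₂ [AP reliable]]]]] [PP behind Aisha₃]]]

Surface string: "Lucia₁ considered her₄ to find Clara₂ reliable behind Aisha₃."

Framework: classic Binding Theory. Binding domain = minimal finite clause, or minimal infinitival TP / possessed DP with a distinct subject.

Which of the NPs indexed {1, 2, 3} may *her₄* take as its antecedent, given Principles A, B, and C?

*her* is a pronoun, so Principle B applies: it must be free in its binding domain.
Binding domain of *her₄*: the matrix TP, whose subject is Lucia₁.
*Lucia₁* c-commands the pronoun within its binding domain → coindexation would violate Principle B.
*Clara₂*: the pronoun c-commands this R-expression → coindexation would violate Principle C on *Clara₂*.
*Aisha₃* and the pronoun do not c-command one another → neither Principle B nor Principle C is at stake; coindexation permitted.

{3}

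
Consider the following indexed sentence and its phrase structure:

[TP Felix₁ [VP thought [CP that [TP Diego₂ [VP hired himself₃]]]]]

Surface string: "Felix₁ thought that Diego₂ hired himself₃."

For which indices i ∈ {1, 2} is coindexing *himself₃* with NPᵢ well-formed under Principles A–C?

{2}

*himself* is an anaphor, so Principle A applies: it must be bound in its binding domain.
Binding domain of *himself₃*: the embedded TP, whose subject is Diego₂.
*Felix₁* c-commands the anaphor but is outside its binding domain → cannot satisfy Principle A.
*Diego₂* c-commands the anaphor within its binding domain → licit binder.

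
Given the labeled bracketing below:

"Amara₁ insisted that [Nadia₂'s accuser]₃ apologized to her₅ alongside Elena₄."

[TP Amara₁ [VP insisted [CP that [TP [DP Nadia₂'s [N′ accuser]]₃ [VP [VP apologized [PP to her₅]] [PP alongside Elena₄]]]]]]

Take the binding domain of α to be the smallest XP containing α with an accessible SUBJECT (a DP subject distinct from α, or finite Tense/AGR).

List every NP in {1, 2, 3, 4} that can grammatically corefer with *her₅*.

*her* is a pronoun, so Principle B applies: it must be free in its binding domain.
Binding domain of *her₅*: the embedded TP, whose subject is [Nadia₂'s accuser]₃.
*Amara₁* c-commands the pronoun but from outside its binding domain, and is not c-commanded by it → coindexation permitted.
*Nadia₂* and the pronoun do not c-command one another → neither Principle B nor Principle C is at stake; coindexation permitted.
*[Nadia₂'s accuser]₃* c-commands the pronoun within its binding domain → coindexation would violate Principle B.
*Elena₄* and the pronoun do not c-command one another → neither Principle B nor Principle C is at stake; coindexation permitted.

{1, 2, 4}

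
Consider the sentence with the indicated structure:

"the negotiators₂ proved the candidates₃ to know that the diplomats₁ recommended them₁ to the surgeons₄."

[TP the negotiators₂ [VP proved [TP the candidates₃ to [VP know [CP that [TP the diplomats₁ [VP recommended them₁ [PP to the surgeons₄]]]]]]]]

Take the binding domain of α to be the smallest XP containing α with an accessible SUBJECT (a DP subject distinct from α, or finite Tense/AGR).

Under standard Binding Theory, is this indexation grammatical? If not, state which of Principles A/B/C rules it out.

Principle B

The two coindexed NPs are *the diplomats₁* and *them₁*.
*them₁* is a pronoun. Its binding domain is the embedded TP, whose subject is the diplomats₁.
*the diplomats₁* c-commands it within that domain and carries the same index.
The pronoun is locally bound → Principle B violation.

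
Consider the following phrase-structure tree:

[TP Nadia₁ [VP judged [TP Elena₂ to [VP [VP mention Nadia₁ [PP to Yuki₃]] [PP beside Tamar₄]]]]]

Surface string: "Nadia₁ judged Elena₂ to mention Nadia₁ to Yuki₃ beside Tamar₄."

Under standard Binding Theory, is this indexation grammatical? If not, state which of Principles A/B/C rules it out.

Principle C

The two coindexed NPs are *Nadia₁* (the higher occurrence) and *Nadia₁* (the lower occurrence).
*Nadia₁* (the lower occurrence) is an R-expression. Principle C requires it to be free everywhere.
*Nadia₁* (the higher occurrence) c-commands it and carries the same index.
The R-expression is bound → Principle C violation.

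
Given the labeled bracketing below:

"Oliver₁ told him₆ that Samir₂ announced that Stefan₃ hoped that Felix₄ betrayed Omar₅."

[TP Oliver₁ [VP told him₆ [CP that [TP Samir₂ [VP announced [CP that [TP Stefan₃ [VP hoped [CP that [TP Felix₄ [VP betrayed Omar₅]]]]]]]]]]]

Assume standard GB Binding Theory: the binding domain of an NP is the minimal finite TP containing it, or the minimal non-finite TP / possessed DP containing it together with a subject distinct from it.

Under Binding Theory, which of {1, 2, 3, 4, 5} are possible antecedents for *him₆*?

none

*him* is a pronoun, so Principle B applies: it must be free in its binding domain.
Binding domain of *him₆*: the matrix TP, whose subject is Oliver₁.
*Oliver₁* c-commands the pronoun within its binding domain → coindexation would violate Principle B.
*Samir₂*: the pronoun c-commands this R-expression → coindexation would violate Principle C on *Samir₂*.
*Stefan₃*: the pronoun c-commands this R-expression → coindexation would violate Principle C on *Stefan₃*.
*Felix₄*: the pronoun c-commands this R-expression → coindexation would violate Principle C on *Felix₄*.
*Omar₅*: the pronoun c-commands this R-expression → coindexation would violate Principle C on *Omar₅*.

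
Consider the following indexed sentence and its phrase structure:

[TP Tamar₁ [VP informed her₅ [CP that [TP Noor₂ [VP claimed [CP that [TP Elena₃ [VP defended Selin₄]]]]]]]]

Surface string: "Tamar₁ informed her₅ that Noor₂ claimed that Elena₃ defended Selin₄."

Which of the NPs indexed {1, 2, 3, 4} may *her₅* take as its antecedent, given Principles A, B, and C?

*her* is a pronoun, so Principle B applies: it must be free in its binding domain.
Binding domain of *her₅*: the matrix TP, whose subject is Tamar₁.
*Tamar₁* c-commands the pronoun within its binding domain → coindexation would violate Principle B.
*Noor₂*: the pronoun c-commands this R-expression → coindexation would violate Principle C on *Noor₂*.
*Elena₃*: the pronoun c-commands this R-expression → coindexation would violate Principle C on *Elena₃*.
*Selin₄*: the pronoun c-commands this R-expression → coindexation would violate Principle C on *Selin₄*.

none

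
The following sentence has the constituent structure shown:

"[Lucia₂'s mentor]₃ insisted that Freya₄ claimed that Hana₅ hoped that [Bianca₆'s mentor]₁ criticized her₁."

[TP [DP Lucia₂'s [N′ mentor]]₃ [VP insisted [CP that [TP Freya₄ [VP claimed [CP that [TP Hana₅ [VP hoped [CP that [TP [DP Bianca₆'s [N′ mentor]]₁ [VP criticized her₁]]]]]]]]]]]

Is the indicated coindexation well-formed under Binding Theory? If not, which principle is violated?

The two coindexed NPs are *[Bianca₆'s mentor]₁* and *her₁*.
*her₁* is a pronoun. Its binding domain is the embedded TP, whose subject is [Bianca₆'s mentor]₁.
*[Bianca₆'s mentor]₁* c-commands it within that domain and carries the same index.
The pronoun is locally bound → Principle B violation.

Principle B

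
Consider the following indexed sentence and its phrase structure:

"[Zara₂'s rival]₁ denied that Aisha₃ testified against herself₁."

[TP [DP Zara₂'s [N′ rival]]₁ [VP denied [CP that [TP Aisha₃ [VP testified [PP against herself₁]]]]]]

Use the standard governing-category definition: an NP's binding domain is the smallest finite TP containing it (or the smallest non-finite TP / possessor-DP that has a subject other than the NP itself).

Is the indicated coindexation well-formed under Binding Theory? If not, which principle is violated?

Principle A

The two coindexed NPs are *[Zara₂'s rival]₁* and *herself₁*.
*herself₁* is an anaphor. Principle A requires it to be bound within its binding domain — the embedded TP, whose subject is Aisha₃.
Within that domain it is c-commanded by *Aisha₃*, which does not share its index.
*[Zara₂'s rival]₁* does c-command the anaphor, but from outside its binding domain.
The anaphor is unbound in its domain → Principle A violation.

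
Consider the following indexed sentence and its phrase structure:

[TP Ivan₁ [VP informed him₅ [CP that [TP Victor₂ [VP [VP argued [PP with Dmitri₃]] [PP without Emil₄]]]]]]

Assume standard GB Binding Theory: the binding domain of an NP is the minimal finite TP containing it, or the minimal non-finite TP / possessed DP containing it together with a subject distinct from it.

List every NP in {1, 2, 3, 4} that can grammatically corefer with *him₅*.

none

*him* is a pronoun, so Principle B applies: it must be free in its binding domain.
Binding domain of *him₅*: the matrix TP, whose subject is Ivan₁.
*Ivan₁* c-commands the pronoun within its binding domain → coindexation would violate Principle B.
*Victor₂*: the pronoun c-commands this R-expression → coindexation would violate Principle C on *Victor₂*.
*Dmitri₃*: the pronoun c-commands this R-expression → coindexation would violate Principle C on *Dmitri₃*.
*Emil₄*: the pronoun c-commands this R-expression → coindexation would violate Principle C on *Emil₄*.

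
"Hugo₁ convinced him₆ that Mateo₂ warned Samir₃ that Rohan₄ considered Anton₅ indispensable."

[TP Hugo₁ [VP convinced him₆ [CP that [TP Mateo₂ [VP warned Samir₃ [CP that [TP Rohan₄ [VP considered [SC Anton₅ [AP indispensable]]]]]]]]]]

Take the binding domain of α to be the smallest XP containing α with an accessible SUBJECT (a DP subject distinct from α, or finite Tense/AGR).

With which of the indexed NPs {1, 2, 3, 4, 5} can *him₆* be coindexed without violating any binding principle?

none

*him* is a pronoun, so Principle B applies: it must be free in its binding domain.
Binding domain of *him₆*: the matrix TP, whose subject is Hugo₁.
*Hugo₁* c-commands the pronoun within its binding domain → coindexation would violate Principle B.
*Mateo₂*: the pronoun c-commands this R-expression → coindexation would violate Principle C on *Mateo₂*.
*Samir₃*: the pronoun c-commands this R-expression → coindexation would violate Principle C on *Samir₃*.
*Rohan₄*: the pronoun c-commands this R-expression → coindexation would violate Principle C on *Rohan₄*.
*Anton₅*: the pronoun c-commands this R-expression → coindexation would violate Principle C on *Anton₅*.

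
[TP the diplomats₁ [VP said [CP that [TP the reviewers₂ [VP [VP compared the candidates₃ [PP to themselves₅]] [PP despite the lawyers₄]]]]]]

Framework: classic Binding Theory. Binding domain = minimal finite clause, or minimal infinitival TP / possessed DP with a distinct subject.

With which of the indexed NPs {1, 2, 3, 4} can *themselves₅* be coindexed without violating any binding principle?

*themselves* is an anaphor, so Principle A applies: it must be bound in its binding domain.
Binding domain of *themselves₅*: the embedded TP, whose subject is the reviewers₂.
*the diplomats₁* c-commands the anaphor but is outside its binding domain → cannot satisfy Principle A.
*the reviewers₂* c-commands the anaphor within its binding domain → licit binder.
*the candidates₃* c-commands the anaphor within its binding domain → licit binder.
*the lawyers₄* does not c-command the anaphor → cannot bind it.

{2, 3}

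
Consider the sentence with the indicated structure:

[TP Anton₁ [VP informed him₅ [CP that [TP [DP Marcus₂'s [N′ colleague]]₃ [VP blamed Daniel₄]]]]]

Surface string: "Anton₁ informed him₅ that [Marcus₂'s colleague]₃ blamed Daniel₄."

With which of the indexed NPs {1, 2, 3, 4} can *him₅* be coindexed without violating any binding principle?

*him* is a pronoun, so Principle B applies: it must be free in its binding domain.
Binding domain of *him₅*: the matrix TP, whose subject is Anton₁.
*Anton₁* c-commands the pronoun within its binding domain → coindexation would violate Principle B.
*Marcus₂*: the pronoun c-commands this R-expression → coindexation would violate Principle C on *Marcus₂*.
*[Marcus₂'s colleague]₃*: the pronoun c-commands this R-expression → coindexation would violate Principle C on *[Marcus₂'s colleague]₃*.
*Daniel₄*: the pronoun c-commands this R-expression → coindexation would violate Principle C on *Daniel₄*.

none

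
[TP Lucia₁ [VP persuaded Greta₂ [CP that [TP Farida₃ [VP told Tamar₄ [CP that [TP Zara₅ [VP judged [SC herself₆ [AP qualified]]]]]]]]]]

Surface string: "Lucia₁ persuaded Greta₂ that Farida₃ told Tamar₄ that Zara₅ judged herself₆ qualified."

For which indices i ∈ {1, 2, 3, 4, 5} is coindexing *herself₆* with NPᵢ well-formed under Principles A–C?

{5}

*herself* is an anaphor, so Principle A applies: it must be bound in its binding domain.
Binding domain of *herself₆*: the embedded TP, whose subject is Zara₅.
*Lucia₁* c-commands the anaphor but is outside its binding domain → cannot satisfy Principle A.
*Greta₂* c-commands the anaphor but is outside its binding domain → cannot satisfy Principle A.
*Farida₃* c-commands the anaphor but is outside its binding domain → cannot satisfy Principle A.
*Tamar₄* c-commands the anaphor but is outside its binding domain → cannot satisfy Principle A.
*Zara₅* c-commands the anaphor within its binding domain → licit binder.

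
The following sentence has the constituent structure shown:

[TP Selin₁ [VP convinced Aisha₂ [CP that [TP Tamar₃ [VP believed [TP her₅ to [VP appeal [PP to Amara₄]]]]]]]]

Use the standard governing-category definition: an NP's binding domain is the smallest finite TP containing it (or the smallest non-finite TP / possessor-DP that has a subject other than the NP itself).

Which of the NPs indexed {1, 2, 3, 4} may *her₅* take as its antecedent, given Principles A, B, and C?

*her* is a pronoun, so Principle B applies: it must be free in its binding domain.
Binding domain of *her₅*: the embedded TP, whose subject is Tamar₃.
*Selin₁* c-commands the pronoun but from outside its binding domain, and is not c-commanded by it → coindexation permitted.
*Aisha₂* c-commands the pronoun but from outside its binding domain, and is not c-commanded by it → coindexation permitted.
*Tamar₃* c-commands the pronoun within its binding domain → coindexation would violate Principle B.
*Amara₄*: the pronoun c-commands this R-expression → coindexation would violate Principle C on *Amara₄*.

{1, 2}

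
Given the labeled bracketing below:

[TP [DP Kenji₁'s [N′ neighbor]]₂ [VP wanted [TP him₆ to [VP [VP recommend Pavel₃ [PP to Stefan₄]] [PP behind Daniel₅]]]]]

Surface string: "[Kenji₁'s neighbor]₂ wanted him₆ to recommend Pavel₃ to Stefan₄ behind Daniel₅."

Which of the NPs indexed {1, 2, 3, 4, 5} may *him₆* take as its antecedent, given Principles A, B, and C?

{1}

*him* is a pronoun, so Principle B applies: it must be free in its binding domain.
Binding domain of *him₆*: the matrix TP, whose subject is [Kenji₁'s neighbor]₂.
*Kenji₁* and the pronoun do not c-command one another → neither Principle B nor Principle C is at stake; coindexation permitted.
*[Kenji₁'s neighbor]₂* c-commands the pronoun within its binding domain → coindexation would violate Principle B.
*Pavel₃*: the pronoun c-commands this R-expression → coindexation would violate Principle C on *Pavel₃*.
*Stefan₄*: the pronoun c-commands this R-expression → coindexation would violate Principle C on *Stefan₄*.
*Daniel₅*: the pronoun c-commands this R-expression → coindexation would violate Principle C on *Daniel₅*.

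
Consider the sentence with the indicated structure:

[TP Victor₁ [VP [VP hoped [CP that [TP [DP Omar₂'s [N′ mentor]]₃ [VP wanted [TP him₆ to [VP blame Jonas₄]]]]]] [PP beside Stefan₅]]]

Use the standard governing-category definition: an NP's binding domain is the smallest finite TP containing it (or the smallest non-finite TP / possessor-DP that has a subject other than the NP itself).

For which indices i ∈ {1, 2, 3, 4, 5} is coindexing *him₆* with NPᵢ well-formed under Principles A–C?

{1, 2, 5}

*him* is a pronoun, so Principle B applies: it must be free in its binding domain.
Binding domain of *him₆*: the embedded TP, whose subject is [Omar₂'s mentor]₃.
*Victor₁* c-commands the pronoun but from outside its binding domain, and is not c-commanded by it → coindexation permitted.
*Omar₂* and the pronoun do not c-command one another → neither Principle B nor Principle C is at stake; coindexation permitted.
*[Omar₂'s mentor]₃* c-commands the pronoun within its binding domain → coindexation would violate Principle B.
*Jonas₄*: the pronoun c-commands this R-expression → coindexation would violate Principle C on *Jonas₄*.
*Stefan₅* and the pronoun do not c-command one another → neither Principle B nor Principle C is at stake; coindexation permitted.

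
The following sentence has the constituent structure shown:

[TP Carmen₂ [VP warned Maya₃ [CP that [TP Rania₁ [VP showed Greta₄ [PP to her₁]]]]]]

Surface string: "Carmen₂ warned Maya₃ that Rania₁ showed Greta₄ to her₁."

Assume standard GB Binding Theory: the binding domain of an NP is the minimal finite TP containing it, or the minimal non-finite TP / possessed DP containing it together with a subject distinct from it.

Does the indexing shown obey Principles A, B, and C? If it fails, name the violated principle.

Principle B

The two coindexed NPs are *Rania₁* and *her₁*.
*her₁* is a pronoun. Its binding domain is the embedded TP, whose subject is Rania₁.
*Rania₁* c-commands it within that domain and carries the same index.
The pronoun is locally bound → Principle B violation.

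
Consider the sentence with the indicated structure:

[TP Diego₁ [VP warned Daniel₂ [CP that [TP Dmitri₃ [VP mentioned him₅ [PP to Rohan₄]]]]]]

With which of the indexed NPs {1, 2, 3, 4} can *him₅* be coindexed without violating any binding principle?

{1, 2}

*him* is a pronoun, so Principle B applies: it must be free in its binding domain.
Binding domain of *him₅*: the embedded TP, whose subject is Dmitri₃.
*Diego₁* c-commands the pronoun but from outside its binding domain, and is not c-commanded by it → coindexation permitted.
*Daniel₂* c-commands the pronoun but from outside its binding domain, and is not c-commanded by it → coindexation permitted.
*Dmitri₃* c-commands the pronoun within its binding domain → coindexation would violate Principle B.
*Rohan₄*: the pronoun c-commands this R-expression → coindexation would violate Principle C on *Rohan₄*.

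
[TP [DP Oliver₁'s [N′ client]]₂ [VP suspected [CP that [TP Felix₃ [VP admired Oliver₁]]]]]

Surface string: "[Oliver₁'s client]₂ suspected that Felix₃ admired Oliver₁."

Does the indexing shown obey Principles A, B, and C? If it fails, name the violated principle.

The two coindexed NPs are *Oliver₁* and *Oliver₁*.
*Oliver₁* is an R-expression; no coindexed NP c-commands it, so Principle C holds.
*Oliver₁* is an R-expression; *Oliver₁* does not c-command it, and no other NP shares its index, so Principle C is satisfied.
All principles are respected.

grammatical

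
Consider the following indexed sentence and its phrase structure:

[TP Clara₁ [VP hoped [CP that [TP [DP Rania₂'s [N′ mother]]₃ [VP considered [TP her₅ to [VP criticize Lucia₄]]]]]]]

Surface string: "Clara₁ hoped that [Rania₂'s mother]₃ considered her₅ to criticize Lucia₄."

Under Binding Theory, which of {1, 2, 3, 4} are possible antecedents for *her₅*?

*her* is a pronoun, so Principle B applies: it must be free in its binding domain.
Binding domain of *her₅*: the embedded TP, whose subject is [Rania₂'s mother]₃.
*Clara₁* c-commands the pronoun but from outside its binding domain, and is not c-commanded by it → coindexation permitted.
*Rania₂* and the pronoun do not c-command one another → neither Principle B nor Principle C is at stake; coindexation permitted.
*[Rania₂'s mother]₃* c-commands the pronoun within its binding domain → coindexation would violate Principle B.
*Lucia₄*: the pronoun c-commands this R-expression → coindexation would violate Principle C on *Lucia₄*.

{1, 2}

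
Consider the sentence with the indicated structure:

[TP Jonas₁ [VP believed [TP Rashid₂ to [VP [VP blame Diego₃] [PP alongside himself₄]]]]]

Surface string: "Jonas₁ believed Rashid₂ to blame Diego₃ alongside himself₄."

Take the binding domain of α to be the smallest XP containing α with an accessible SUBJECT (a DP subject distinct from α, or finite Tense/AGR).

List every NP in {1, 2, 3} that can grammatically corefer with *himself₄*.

{2}

*himself* is an anaphor, so Principle A applies: it must be bound in its binding domain.
Binding domain of *himself₄*: the embedded TP, whose subject is Rashid₂.
*Jonas₁* c-commands the anaphor but is outside its binding domain → cannot satisfy Principle A.
*Rashid₂* c-commands the anaphor within its binding domain → licit binder.
*Diego₃* does not c-command the anaphor → cannot bind it.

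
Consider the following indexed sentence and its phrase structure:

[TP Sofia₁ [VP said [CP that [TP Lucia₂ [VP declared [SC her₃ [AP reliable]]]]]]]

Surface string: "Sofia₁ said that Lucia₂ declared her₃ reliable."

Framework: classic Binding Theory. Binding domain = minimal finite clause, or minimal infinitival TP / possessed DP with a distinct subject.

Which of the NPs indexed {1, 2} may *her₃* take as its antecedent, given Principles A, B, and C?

*her* is a pronoun, so Principle B applies: it must be free in its binding domain.
Binding domain of *her₃*: the embedded TP, whose subject is Lucia₂.
*Sofia₁* c-commands the pronoun but from outside its binding domain, and is not c-commanded by it → coindexation permitted.
*Lucia₂* c-commands the pronoun within its binding domain → coindexation would violate Principle B.

{1}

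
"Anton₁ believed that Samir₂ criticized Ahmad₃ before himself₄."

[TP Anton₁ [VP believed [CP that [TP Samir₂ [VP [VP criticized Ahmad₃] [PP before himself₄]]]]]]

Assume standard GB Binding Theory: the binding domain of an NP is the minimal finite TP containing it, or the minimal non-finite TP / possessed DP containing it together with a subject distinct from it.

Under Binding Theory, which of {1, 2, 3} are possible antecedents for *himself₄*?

*himself* is an anaphor, so Principle A applies: it must be bound in its binding domain.
Binding domain of *himself₄*: the embedded TP, whose subject is Samir₂.
*Anton₁* c-commands the anaphor but is outside its binding domain → cannot satisfy Principle A.
*Samir₂* c-commands the anaphor within its binding domain → licit binder.
*Ahmad₃* does not c-command the anaphor → cannot bind it.

{2}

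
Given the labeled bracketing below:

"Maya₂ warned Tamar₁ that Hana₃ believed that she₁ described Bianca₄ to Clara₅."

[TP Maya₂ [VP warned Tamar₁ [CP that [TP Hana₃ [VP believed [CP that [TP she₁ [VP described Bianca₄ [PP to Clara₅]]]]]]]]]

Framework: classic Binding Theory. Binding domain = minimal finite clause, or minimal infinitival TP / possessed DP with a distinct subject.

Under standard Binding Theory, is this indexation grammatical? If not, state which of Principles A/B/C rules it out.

The two coindexed NPs are *Tamar₁* and *she₁*.
*she₁* is a pronoun; nothing c-commands it within its binding domain (the embedded TP.), so Principle B holds trivially.
*Tamar₁* is an R-expression; *she₁* does not c-command it, and no other NP shares its index, so Principle C is satisfied.
All principles are respected.

grammatical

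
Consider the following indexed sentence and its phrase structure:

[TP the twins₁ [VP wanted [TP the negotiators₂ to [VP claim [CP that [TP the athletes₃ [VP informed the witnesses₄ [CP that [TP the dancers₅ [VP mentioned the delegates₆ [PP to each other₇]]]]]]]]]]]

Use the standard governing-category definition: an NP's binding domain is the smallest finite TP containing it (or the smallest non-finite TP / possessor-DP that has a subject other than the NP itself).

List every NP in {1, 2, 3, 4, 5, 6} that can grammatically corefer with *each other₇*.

{5, 6}

*each other* is an anaphor, so Principle A applies: it must be bound in its binding domain.
Binding domain of *each other₇*: the embedded TP, whose subject is the dancers₅.
*the twins₁* c-commands the anaphor but is outside its binding domain → cannot satisfy Principle A.
*the negotiators₂* c-commands the anaphor but is outside its binding domain → cannot satisfy Principle A.
*the athletes₃* c-commands the anaphor but is outside its binding domain → cannot satisfy Principle A.
*the witnesses₄* c-commands the anaphor but is outside its binding domain → cannot satisfy Principle A.
*the dancers₅* c-commands the anaphor within its binding domain → licit binder.
*the delegates₆* c-commands the anaphor within its binding domain → licit binder.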